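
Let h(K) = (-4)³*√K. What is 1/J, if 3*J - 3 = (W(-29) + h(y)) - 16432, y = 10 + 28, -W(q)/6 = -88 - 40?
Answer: -46983/245111273 + 192*√38/245111273 ≈ -0.00018685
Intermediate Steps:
W(q) = 768 (W(q) = -6*(-88 - 40) = -6*(-128) = 768)
y = 38
h(K) = -64*√K
J = -15661/3 - 64*√38/3 (J = 1 + ((768 - 64*√38) - 16432)/3 = 1 + (-15664 - 64*√38)/3 = 1 + (-15664/3 - 64*√38/3) = -15661/3 - 64*√38/3 ≈ -5351.8)
1/J = 1/(-15661/3 - 64*√38/3)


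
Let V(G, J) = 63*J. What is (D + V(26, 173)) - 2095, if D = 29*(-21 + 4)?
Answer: 8311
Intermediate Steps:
D = -493 (D = 29*(-17) = -493)
(D + V(26, 173)) - 2095 = (-493 + 63*173) - 2095 = (-493 + 10899) - 2095 = 10406 - 2095 = 8311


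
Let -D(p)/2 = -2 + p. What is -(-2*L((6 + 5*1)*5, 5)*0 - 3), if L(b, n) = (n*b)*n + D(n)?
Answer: 3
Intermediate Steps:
D(p) = 4 - 2*p (D(p) = -2*(-2 + p) = 4 - 2*p)
L(b, n) = 4 - 2*n + b*n² (L(b, n) = (n*b)*n + (4 - 2*n) = (b*n)*n + (4 - 2*n) = b*n² + (4 - 2*n) = 4 - 2*n + b*n²)
-(-2*L((6 + 5*1)*5, 5)*0 - 3) = -(-2*(4 - 2*5 + ((6 + 5*1)*5)*5²)*0 - 3) = -(-2*(4 - 10 + ((6 + 5)*5)*25)*0 - 3) = -(-2*(4 - 10 + (11*5)*25)*0 - 3) = -(-2*(4 - 10 + 55*25)*0 - 3) = -(-2*(4 - 10 + 1375)*0 - 3) = -(-2*1369*0 - 3) = -(-2738*0 - 3) = -(0 - 3) = -1*(-3) = 3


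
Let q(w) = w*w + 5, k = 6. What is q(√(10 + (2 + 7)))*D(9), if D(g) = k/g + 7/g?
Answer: 104/3 ≈ 34.667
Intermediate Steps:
D(g) = 13/g (D(g) = 6/g + 7/g = 13/g)
q(w) = 5 + w² (q(w) = w² + 5 = 5 + w²)
q(√(10 + (2 + 7)))*D(9) = (5 + (√(10 + (2 + 7)))²)*(13/9) = (5 + (√(10 + 9))²)*(13*(⅑)) = (5 + (√19)²)*(13/9) = (5 + 19)*(13/9) = 24*(13/9) = 104/3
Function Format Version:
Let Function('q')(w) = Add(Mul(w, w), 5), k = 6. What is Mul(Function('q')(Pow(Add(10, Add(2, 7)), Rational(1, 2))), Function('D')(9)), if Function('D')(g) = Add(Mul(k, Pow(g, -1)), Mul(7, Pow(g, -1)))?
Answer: Rational(104, 3) ≈ 34.667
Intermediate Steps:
Function('D')(g) = Mul(13, Pow(g, -1)) (Function('D')(g) = Add(Mul(6, Pow(g, -1)), Mul(7, Pow(g, -1))) = Mul(13, Pow(g, -1)))
Function('q')(w) = Add(5, Pow(w, 2)) (Function('q')(w) = Add(Pow(w, 2), 5) = Add(5, Pow(w, 2)))
Mul(Function('q')(Pow(Add(10, Add(2, 7)), Rational(1, 2))), Function('D')(9)) = Mul(Add(5, Pow(Pow(Add(10, Add(2, 7)), Rational(1, 2)), 2)), Mul(13, Pow(9, -1))) = Mul(Add(5, Pow(Pow(Add(10, 9), Rational(1, 2)), 2)), Mul(13, Rational(1, 9))) = Mul(Add(5, Pow(Pow(19, Rational(1, 2)), 2)), Rational(13, 9)) = Mul(Add(5, 19), Rational(13, 9)) = Mul(24, Rational(13, 9)) = Rational(104, 3)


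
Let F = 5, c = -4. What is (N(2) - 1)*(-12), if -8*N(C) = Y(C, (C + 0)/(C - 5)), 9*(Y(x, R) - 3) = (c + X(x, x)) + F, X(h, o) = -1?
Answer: 33/2 ≈ 16.500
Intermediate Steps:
Y(x, R) = 3 (Y(x, R) = 3 + ((-4 - 1) + 5)/9 = 3 + (-5 + 5)/9 = 3 + (⅑)*0 = 3 + 0 = 3)
N(C) = -3/8 (N(C) = -⅛*3 = -3/8)
(N(2) - 1)*(-12) = (-3/8 - 1)*(-12) = -11/8*(-12) = 33/2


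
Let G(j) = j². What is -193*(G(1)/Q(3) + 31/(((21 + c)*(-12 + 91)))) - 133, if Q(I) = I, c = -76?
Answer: -2554291/13035 ≈ -195.96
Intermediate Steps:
-193*(G(1)/Q(3) + 31/(((21 + c)*(-12 + 91)))) - 133 = -193*(1²/3 + 31/(((21 - 76)*(-12 + 91)))) - 133 = -193*(1*(⅓) + 31/((-55*79))) - 133 = -193*(⅓ + 31/(-4345)) - 133 = -193*(⅓ + 31*(-1/4345)) - 133 = -193*(⅓ - 31/4345) - 133 = -193*4252/13035 - 133 = -820636/13035 - 133 = -2554291/13035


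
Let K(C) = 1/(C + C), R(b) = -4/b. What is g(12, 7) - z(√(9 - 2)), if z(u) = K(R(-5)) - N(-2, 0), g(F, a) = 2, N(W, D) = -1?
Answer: 3/8 ≈ 0.37500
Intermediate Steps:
K(C) = 1/(2*C)
z(u) = 13/8 (z(u) = 1/(2*((-4/(-5)))) - 1*(-1) = 1/(2*((-4*(-⅕)))) + 1 = 1/(2*(⅘)) + 1 = (½)*(5/4) + 1 = 5/8 + 1 = 13/8)
g(12, 7) - z(√(9 - 2)) = 2 - 1*13/8 = 2 - 13/8 = 3/8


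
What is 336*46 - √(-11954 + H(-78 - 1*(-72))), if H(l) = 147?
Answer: 15456 - I*√11807 ≈ 15456.0 - 108.66*I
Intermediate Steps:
336*46 - √(-11954 + H(-78 - 1*(-72))) = 336*46 - √(-11954 + 147) = 15456 - √(-11807) = 15456 - I*√11807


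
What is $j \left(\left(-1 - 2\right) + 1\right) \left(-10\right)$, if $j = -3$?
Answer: $-60$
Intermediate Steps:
$j \left(\left(-1 - 2\right) + 1\right) \left(-10\right) = - 3 \left(\left(-1 - 2\right) + 1\right) \left(-10\right) = - 3 \left(-3 + 1\right) \left(-10\right) = \left(-3\right) \left(-2\right) \left(-10\right) = 6 \left(-10\right) = -60$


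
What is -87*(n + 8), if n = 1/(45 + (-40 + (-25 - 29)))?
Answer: -34017/49 ≈ -694.22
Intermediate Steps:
n = -1/49 (n = 1/(45 + (-40 - 54)) = 1/(45 - 94) = 1/(-49) = -1/49 ≈ -0.020408)
-87*(n + 8) = -87*(-1/49 + 8) = -87*391/49 = -34017/49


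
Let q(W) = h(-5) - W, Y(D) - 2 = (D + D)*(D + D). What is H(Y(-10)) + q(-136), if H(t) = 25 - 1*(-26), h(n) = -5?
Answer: 182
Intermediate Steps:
Y(D) = 2 + 4*D² (Y(D) = 2 + (D + D)*(D + D) = 2 + (2*D)*(2*D) = 2 + 4*D²)
H(t) = 51 (H(t) = 25 + 26 = 51)
q(W) = -5 - W
H(Y(-10)) + q(-136) = 51 + (-5 - 1*(-136)) = 51 + (-5 + 136) = 51 + 131 = 182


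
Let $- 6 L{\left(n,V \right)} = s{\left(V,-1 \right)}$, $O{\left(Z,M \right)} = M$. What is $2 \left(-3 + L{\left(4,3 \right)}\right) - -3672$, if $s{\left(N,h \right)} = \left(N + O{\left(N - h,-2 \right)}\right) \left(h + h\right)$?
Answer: $\frac{11000}{3} \approx 3666.7$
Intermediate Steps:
$s{\left(N,h \right)} = 2 h \left(-2 + N\right)$ ($s{\left(N,h \right)} = \left(N - 2\right) \left(h + h\right) = \left(-2 + N\right) 2 h = 2 h \left(-2 + N\right)$)
$L{\left(n,V \right)} = - \frac{2}{3} + \frac{V}{3}$ ($L{\left(n,V \right)} = - \frac{2 \left(-1\right) \left(-2 + V\right)}{6} = - \frac{4 - 2 V}{6} = - \frac{2}{3} + \frac{V}{3}$)
$2 \left(-3 + L{\left(4,3 \right)}\right) - -3672 = 2 \left(-3 + \left(- \frac{2}{3} + \frac{1}{3} \cdot 3\right)\right) - -3672 = 2 \left(-3 + \left(- \frac{2}{3} + 1\right)\right) + 3672 = 2 \left(-3 + \frac{1}{3}\right) + 3672 = 2 \left(- \frac{8}{3}\right) + 3672 = - \frac{16}{3} + 3672 = \frac{11000}{3}$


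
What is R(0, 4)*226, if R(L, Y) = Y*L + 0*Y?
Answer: 0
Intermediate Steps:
R(L, Y) = L*Y (R(L, Y) = L*Y + 0 = L*Y)
R(0, 4)*226 = (0*4)*226 = 0*226 = 0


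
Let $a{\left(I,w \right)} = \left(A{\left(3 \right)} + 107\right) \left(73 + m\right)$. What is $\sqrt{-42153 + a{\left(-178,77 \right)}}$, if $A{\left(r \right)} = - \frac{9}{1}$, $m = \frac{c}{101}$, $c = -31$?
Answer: $\frac{i \sqrt{357331637}}{101} \approx 187.16 i$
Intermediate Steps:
$m = - \frac{31}{101} \approx -0.30693$
$A{\left(r \right)} = -9$ ($A{\left(r \right)} = \left(-9\right) 1 = -9$)
$a{\left(I,w \right)} = \frac{719516}{101}$ ($a{\left(I,w \right)} = \left(-9 + 107\right) \left(73 - \frac{31}{101}\right) = 98 \cdot \frac{7342}{101} = \frac{719516}{101}$)
$\sqrt{-42153 + a{\left(-178,77 \right)}} = \sqrt{-42153 + \frac{719516}{101}} = \sqrt{- \frac{3537937}{101}} = \frac{i \sqrt{357331637}}{101}$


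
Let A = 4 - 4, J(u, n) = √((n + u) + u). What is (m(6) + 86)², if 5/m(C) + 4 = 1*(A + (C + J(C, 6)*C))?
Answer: 766574019/103684 + 1245915*√2/51842 ≈ 7427.4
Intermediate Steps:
J(u, n) = √(n + 2*u)
A = 0
m(C) = 5/(-4 + C + C*√(6 + 2*C)) (m(C) = 5/(-4 + 1*(0 + (C + √(6 + 2*C)*C))) = 5/(-4 + 1*(0 + (C + C*√(6 + 2*C)))) = 5/(-4 + 1*(C + C*√(6 + 2*C))) = 5/(-4 + (C + C*√(6 + 2*C))) = 5/(-4 + C + C*√(6 + 2*C)))
(m(6) + 86)² = (5/(-4 + 6 + 6*√2*√(3 + 6)) + 86)² = (5/(-4 + 6 + 6*√2*√9) + 86)² = (5/(-4 + 6 + 6*√2*3) + 86)² = (5/(-4 + 6 + 18*√2) + 86)² = (5/(2 + 18*√2) + 86)² = (86 + 5/(2 + 18*√2))²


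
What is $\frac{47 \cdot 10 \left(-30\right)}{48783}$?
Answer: $- \frac{4700}{16261} \approx -0.28904$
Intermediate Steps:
$\frac{47 \cdot 10 \left(-30\right)}{48783} = 470 \left(-30\right) \frac{1}{48783} = \left(-14100\right) \frac{1}{48783} = - \frac{4700}{16261}$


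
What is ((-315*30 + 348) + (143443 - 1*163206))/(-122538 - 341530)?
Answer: 28865/464068 ≈ 0.062200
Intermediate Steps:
((-315*30 + 348) + (143443 - 1*163206))/(-122538 - 341530) = ((-9450 + 348) + (143443 - 163206))/(-464068) = (-9102 - 19763)*(-1/464068) = -28865*(-1/464068) = 28865/464068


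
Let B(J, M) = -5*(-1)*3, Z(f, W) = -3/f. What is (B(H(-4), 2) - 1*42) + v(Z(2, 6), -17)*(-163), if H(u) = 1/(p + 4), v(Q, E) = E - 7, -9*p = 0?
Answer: 3885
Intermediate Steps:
p = 0 (p = -⅑*0 = 0)
v(Q, E) = -7 + E
H(u) = ¼ (H(u) = 1/(0 + 4) = 1/4 = ¼)
B(J, M) = 15 (B(J, M) = 5*3 = 15)
(B(H(-4), 2) - 1*42) + v(Z(2, 6), -17)*(-163) = (15 - 1*42) + (-7 - 17)*(-163) = (15 - 42) - 24*(-163) = -27 + 3912 = 3885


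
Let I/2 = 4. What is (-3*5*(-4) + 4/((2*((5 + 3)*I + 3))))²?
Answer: 16176484/4489 ≈ 3603.6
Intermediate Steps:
I = 8 (I = 2*4 = 8)
(-3*5*(-4) + 4/((2*((5 + 3)*I + 3))))² = (-3*5*(-4) + 4/((2*((5 + 3)*8 + 3))))² = (-3*(-20) + 4/((2*(8*8 + 3))))² = (-1*(-60) + 4/((2*(64 + 3))))² = (60 + 4/((2*67)))² = (60 + 4/134)² = (60 + 4*(1/134))² = (60 + 2/67)² = (4022/67)² = 16176484/4489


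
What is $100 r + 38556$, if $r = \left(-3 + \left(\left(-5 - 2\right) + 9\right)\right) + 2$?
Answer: $38656$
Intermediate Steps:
$r = 1$ ($r = \left(-3 + \left(-7 + 9\right)\right) + 2 = \left(-3 + 2\right) + 2 = -1 + 2 = 1$)
$100 r + 38556 = 100 \cdot 1 + 38556 = 100 + 38556 = 38656$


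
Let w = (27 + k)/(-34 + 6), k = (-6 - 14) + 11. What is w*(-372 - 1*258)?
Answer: 405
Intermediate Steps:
k = -9 (k = -20 + 11 = -9)
w = -9/14 (w = (27 - 9)/(-34 + 6) = 18/(-28) = 18*(-1/28) = -9/14 ≈ -0.64286)
w*(-372 - 1*258) = -9*(-372 - 1*258)/14 = -9*(-372 - 258)/14 = -9/14*(-630) = 405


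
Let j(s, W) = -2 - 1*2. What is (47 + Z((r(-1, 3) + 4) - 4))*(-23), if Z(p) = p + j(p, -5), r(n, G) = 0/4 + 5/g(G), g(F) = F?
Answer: -3082/3 ≈ -1027.3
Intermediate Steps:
j(s, W) = -4 (j(s, W) = -2 - 2 = -4)
r(n, G) = 5/G (r(n, G) = 0/4 + 5/G = 0*(1/4) + 5/G = 0 + 5/G = 5/G)
Z(p) = -4 + p (Z(p) = p - 4 = -4 + p)
(47 + Z((r(-1, 3) + 4) - 4))*(-23) = (47 + (-4 + ((5/3 + 4) - 4)))*(-23) = (47 + (-4 + (17/3 - 4)))*(-23) = (47 + (-4 + 5/3))*(-23) = (47 - 7/3)*(-23) = (134/3)*(-23) = -3082/3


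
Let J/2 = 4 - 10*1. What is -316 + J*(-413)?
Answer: 4640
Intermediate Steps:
J = -12 (J = 2*(4 - 10*1) = 2*(4 - 10) = 2*(-6) = -12)
-316 + J*(-413) = -316 - 12*(-413) = -316 + 4956 = 4640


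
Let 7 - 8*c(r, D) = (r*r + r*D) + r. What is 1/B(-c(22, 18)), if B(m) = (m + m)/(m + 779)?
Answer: 7127/1790 ≈ 3.9816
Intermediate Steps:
c(r, D) = 7/8 - r/8 - r**2/8 - D*r/8 (c(r, D) = 7/8 - ((r*r + r*D) + r)/8 = 7/8 - ((r**2 + D*r) + r)/8 = 7/8 - (r + r**2 + D*r)/8 = 7/8 + (-r/8 - r**2/8 - D*r/8) = 7/8 - r/8 - r**2/8 - D*r/8)
B(m) = 2*m/(779 + m) (B(m) = (2*m)/(779 + m) = 2*m/(779 + m))
1/B(-c(22, 18)) = 1/(2*(-(7/8 - 1/8*22 - 1/8*22**2 - 1/8*18*22))/(779 - (7/8 - 1/8*22 - 1/8*22**2 - 1/8*18*22))) = 1/(2*(-(7/8 - 11/4 - 1/8*484 - 99/2))/(779 - (7/8 - 11/4 - 1/8*484 - 99/2))) = 1/(2*(-(7/8 - 11/4 - 121/2 - 99/2))/(779 - (7/8 - 11/4 - 121/2 - 99/2))) = 1/(2*(-1*(-895/8))/(779 - 1*(-895/8))) = 1/(2*(895/8)/(779 + 895/8)) = 1/(2*(895/8)/(7127/8)) = 1/(2*(895/8)*(8/7127)) = 1/(1790/7127) = 7127/1790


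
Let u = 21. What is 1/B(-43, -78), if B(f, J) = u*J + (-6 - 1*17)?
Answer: -1/1661 ≈ -0.00060205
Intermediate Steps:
B(f, J) = -23 + 21*J (B(f, J) = 21*J + (-6 - 1*17) = 21*J + (-6 - 17) = 21*J - 23 = -23 + 21*J)
1/B(-43, -78) = 1/(-23 + 21*(-78)) = 1/(-23 - 1638) = 1/(-1661) = -1/1661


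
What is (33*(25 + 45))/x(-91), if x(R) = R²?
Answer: 330/1183 ≈ 0.27895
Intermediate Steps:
(33*(25 + 45))/x(-91) = (33*(25 + 45))/((-91)²) = (33*70)/8281 = 2310*(1/8281) = 330/1183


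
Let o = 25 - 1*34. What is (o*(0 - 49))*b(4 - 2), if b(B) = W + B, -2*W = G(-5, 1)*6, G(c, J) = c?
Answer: 7497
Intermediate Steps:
W = 15 (W = -(-5)*6/2 = -½*(-30) = 15)
o = -9 (o = 25 - 34 = -9)
b(B) = 15 + B
(o*(0 - 49))*b(4 - 2) = (-9*(0 - 49))*(15 + (4 - 2)) = (-9*(-49))*(15 + 2) = 441*17 = 7497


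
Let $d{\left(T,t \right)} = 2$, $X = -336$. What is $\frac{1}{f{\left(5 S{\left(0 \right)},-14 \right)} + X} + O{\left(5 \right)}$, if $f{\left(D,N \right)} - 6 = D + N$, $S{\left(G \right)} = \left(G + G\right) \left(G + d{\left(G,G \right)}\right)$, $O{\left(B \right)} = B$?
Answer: $\frac{1719}{344} \approx 4.9971$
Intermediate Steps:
$S{\left(G \right)} = 2 G \left(2 + G\right)$ ($S{\left(G \right)} = \left(G + G\right) \left(G + 2\right) = 2 G \left(2 + G\right)$)
$f{\left(D,N \right)} = 6 + D + N$ ($f{\left(D,N \right)} = 6 + \left(D + N\right) = 6 + D + N$)
$\frac{1}{f{\left(5 S{\left(0 \right)},-14 \right)} + X} + O{\left(5 \right)} = \frac{1}{\left(6 + 5 \cdot 2 \cdot 0 \left(2 + 0\right) - 14\right) - 336} + 5 = \frac{1}{\left(6 + 5 \cdot 2 \cdot 0 \cdot 2 - 14\right) - 336} + 5 = \frac{1}{\left(6 + 5 \cdot 0 - 14\right) - 336} + 5 = \frac{1}{\left(6 + 0 - 14\right) - 336} + 5 = \frac{1}{-8 - 336} + 5 = \frac{1}{-344} + 5 = - \frac{1}{344} + 5 = \frac{1719}{344}$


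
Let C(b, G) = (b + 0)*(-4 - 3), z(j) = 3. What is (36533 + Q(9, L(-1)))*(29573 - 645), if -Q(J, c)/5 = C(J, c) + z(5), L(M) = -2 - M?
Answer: 1065505024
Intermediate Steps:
C(b, G) = -7*b (C(b, G) = b*(-7) = -7*b)
Q(J, c) = -15 + 35*J (Q(J, c) = -5*(-7*J + 3) = -5*(3 - 7*J) = -15 + 35*J)
(36533 + Q(9, L(-1)))*(29573 - 645) = (36533 + (-15 + 35*9))*(29573 - 645) = (36533 + (-15 + 315))*28928 = (36533 + 300)*28928 = 36833*28928 = 1065505024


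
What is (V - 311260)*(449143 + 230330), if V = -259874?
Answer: -388070132382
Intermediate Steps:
(V - 311260)*(449143 + 230330) = (-259874 - 311260)*(449143 + 230330) = -571134*679473 = -388070132382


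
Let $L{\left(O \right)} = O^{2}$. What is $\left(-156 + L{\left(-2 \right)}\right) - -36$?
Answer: $-116$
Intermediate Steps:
$\left(-156 + L{\left(-2 \right)}\right) - -36 = \left(-156 + \left(-2\right)^{2}\right) - -36 = \left(-156 + 4\right) + \left(-70 + 106\right) = -152 + 36 = -116$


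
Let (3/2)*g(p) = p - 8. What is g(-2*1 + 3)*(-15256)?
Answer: 213584/3 ≈ 71195.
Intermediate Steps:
g(p) = -16/3 + 2*p/3 (g(p) = 2*(p - 8)/3 = 2*(-8 + p)/3 = -16/3 + 2*p/3)
g(-2*1 + 3)*(-15256) = (-16/3 + 2*(-2*1 + 3)/3)*(-15256) = (-16/3 + 2*(-2 + 3)/3)*(-15256) = (-16/3 + (2/3)*1)*(-15256) = (-16/3 + 2/3)*(-15256) = -14/3*(-15256) = 213584/3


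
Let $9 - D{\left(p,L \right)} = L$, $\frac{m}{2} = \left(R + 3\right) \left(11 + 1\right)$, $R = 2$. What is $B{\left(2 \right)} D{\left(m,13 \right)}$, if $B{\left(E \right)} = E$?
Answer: $-8$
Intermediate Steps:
$m = 120$ ($m = 2 \left(2 + 3\right) \left(11 + 1\right) = 2 \cdot 5 \cdot 12 = 2 \cdot 60 = 120$)
$D{\left(p,L \right)} = 9 - L$
$B{\left(2 \right)} D{\left(m,13 \right)} = 2 \left(9 - 13\right) = 2 \left(-4\right) = -8$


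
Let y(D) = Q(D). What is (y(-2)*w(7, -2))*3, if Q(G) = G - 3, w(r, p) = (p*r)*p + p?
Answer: -390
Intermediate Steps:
w(r, p) = p + r*p² (w(r, p) = r*p² + p = p + r*p²)
Q(G) = -3 + G
y(D) = -3 + D
(y(-2)*w(7, -2))*3 = ((-3 - 2)*(-2*(1 - 2*7)))*3 = -(-10)*(1 - 14)*3 = -(-10)*(-13)*3 = -5*26*3 = -130*3 = -390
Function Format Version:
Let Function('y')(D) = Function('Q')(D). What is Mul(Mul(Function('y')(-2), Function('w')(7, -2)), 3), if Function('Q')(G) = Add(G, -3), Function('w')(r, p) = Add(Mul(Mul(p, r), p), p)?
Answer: -390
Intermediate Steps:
Function('w')(r, p) = Add(p, Mul(r, Pow(p, 2))) (Function('w')(r, p) = Add(Mul(r, Pow(p, 2)), p) = Add(p, Mul(r, Pow(p, 2))))
Function('Q')(G) = Add(-3, G)
Function('y')(D) = Add(-3, D)
Mul(Mul(Function('y')(-2), Function('w')(7, -2)), 3) = Mul(Mul(Add(-3, -2), Mul(-2, Add(1, Mul(-2, 7)))), 3) = Mul(Mul(-5, Mul(-2, Add(1, -14))), 3) = Mul(Mul(-5, Mul(-2, -13)), 3) = Mul(Mul(-5, 26), 3) = Mul(-130, 3) = -390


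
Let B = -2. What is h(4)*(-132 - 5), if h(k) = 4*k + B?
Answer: -1918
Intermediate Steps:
h(k) = -2 + 4*k (h(k) = 4*k - 2 = -2 + 4*k)
h(4)*(-132 - 5) = (-2 + 4*4)*(-132 - 5) = (-2 + 16)*(-137) = 14*(-137) = -1918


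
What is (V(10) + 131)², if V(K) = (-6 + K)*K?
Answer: 29241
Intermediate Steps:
V(K) = K*(-6 + K)
(V(10) + 131)² = (10*(-6 + 10) + 131)² = (10*4 + 131)² = (40 + 131)² = 171² = 29241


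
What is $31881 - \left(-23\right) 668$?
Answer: $47245$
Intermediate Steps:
$31881 - \left(-23\right) 668 = 31881 - -15364 = 31881 + 15364 = 47245$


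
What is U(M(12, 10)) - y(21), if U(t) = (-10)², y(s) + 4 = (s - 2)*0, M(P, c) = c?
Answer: 104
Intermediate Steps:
y(s) = -4 (y(s) = -4 + (s - 2)*0 = -4 + (-2 + s)*0 = -4 + 0 = -4)
U(t) = 100
U(M(12, 10)) - y(21) = 100 - 1*(-4) = 100 + 4 = 104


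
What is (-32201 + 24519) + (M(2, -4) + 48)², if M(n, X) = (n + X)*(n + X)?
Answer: -4978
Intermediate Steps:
M(n, X) = (X + n)² (M(n, X) = (X + n)*(X + n) = (X + n)²)
(-32201 + 24519) + (M(2, -4) + 48)² = (-32201 + 24519) + ((-4 + 2)² + 48)² = -7682 + ((-2)² + 48)² = -7682 + (4 + 48)² = -7682 + 52² = -7682 + 2704 = -4978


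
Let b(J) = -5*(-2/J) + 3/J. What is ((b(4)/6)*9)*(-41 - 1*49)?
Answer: -1755/4 ≈ -438.75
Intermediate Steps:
b(J) = 13/J (b(J) = -5*(-2/J) + 3/J = -(-10)/J + 3/J = 10/J + 3/J = 13/J)
((b(4)/6)*9)*(-41 - 1*49) = (((13/4)/6)*9)*(-41 - 1*49) = (((13*(1/4))*(1/6))*9)*(-41 - 49) = (((13/4)*(1/6))*9)*(-90) = ((13/24)*9)*(-90) = (39/8)*(-90) = -1755/4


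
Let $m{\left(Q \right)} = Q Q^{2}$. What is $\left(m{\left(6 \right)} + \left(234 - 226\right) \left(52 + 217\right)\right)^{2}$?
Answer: $5607424$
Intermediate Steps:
$m{\left(Q \right)} = Q^{3}$
$\left(m{\left(6 \right)} + \left(234 - 226\right) \left(52 + 217\right)\right)^{2} = \left(6^{3} + \left(234 - 226\right) \left(52 + 217\right)\right)^{2} = \left(216 + 8 \cdot 269\right)^{2} = \left(216 + 2152\right)^{2} = 2368^{2} = 5607424$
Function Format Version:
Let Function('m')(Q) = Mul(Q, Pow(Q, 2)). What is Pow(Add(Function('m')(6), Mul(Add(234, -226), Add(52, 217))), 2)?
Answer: 5607424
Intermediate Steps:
Function('m')(Q) = Pow(Q, 3)
Pow(Add(Function('m')(6), Mul(Add(234, -226), Add(52, 217))), 2) = Pow(Add(Pow(6, 3), Mul(Add(234, -226), Add(52, 217))), 2) = Pow(Add(216, Mul(8, 269)), 2) = Pow(Add(216, 2152), 2) = Pow(2368, 2) = 5607424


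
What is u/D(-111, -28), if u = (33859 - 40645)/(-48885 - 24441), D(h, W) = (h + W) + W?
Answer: -1131/2040907 ≈ -0.00055416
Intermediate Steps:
D(h, W) = h + 2*W (D(h, W) = (W + h) + W = h + 2*W)
u = 1131/12221 (u = -6786/(-73326) = -6786*(-1/73326) = 1131/12221 ≈ 0.092546)
u/D(-111, -28) = 1131/(12221*(-111 + 2*(-28))) = 1131/(12221*(-111 - 56)) = (1131/12221)/(-167) = (1131/12221)*(-1/167) = -1131/2040907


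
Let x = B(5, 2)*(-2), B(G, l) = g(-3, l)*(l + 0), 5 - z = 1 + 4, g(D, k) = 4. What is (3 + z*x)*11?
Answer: 33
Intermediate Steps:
z = 0 (z = 5 - (1 + 4) = 5 - 1*5 = 5 - 5 = 0)
B(G, l) = 4*l (B(G, l) = 4*(l + 0) = 4*l)
x = -16 (x = (4*2)*(-2) = 8*(-2) = -16)
(3 + z*x)*11 = (3 + 0*(-16))*11 = (3 + 0)*11 = 3*11 = 33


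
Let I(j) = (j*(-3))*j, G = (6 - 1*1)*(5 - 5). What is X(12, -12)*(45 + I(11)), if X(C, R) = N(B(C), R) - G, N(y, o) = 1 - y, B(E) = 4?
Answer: 954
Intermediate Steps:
G = 0 (G = (6 - 1)*0 = 5*0 = 0)
X(C, R) = -3 (X(C, R) = (1 - 1*4) - 1*0 = (1 - 4) + 0 = -3 + 0 = -3)
I(j) = -3*j**2 (I(j) = (-3*j)*j = -3*j**2)
X(12, -12)*(45 + I(11)) = -3*(45 - 3*11**2) = -3*(45 - 3*121) = -3*(45 - 363) = -3*(-318) = 954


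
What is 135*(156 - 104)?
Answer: 7020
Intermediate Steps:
135*(156 - 104) = 135*52 = 7020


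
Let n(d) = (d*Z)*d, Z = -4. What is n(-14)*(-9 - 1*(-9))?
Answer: 0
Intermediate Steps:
n(d) = -4*d**2 (n(d) = (d*(-4))*d = (-4*d)*d = -4*d**2)
n(-14)*(-9 - 1*(-9)) = (-4*(-14)**2)*(-9 - 1*(-9)) = (-4*196)*(-9 + 9) = -784*0 = 0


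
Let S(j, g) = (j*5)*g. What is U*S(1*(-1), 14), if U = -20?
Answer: 1400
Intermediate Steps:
S(j, g) = 5*g*j (S(j, g) = (5*j)*g = 5*g*j)
U*S(1*(-1), 14) = -100*14*1*(-1) = -100*14*(-1) = -20*(-70) = 1400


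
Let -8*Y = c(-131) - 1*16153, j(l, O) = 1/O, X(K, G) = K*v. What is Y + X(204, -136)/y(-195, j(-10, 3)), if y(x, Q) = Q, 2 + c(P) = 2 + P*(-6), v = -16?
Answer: -62969/8 ≈ -7871.1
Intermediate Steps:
X(K, G) = -16*K (X(K, G) = K*(-16) = -16*K)
c(P) = -6*P (c(P) = -2 + (2 + P*(-6)) = -2 + (2 - 6*P) = -6*P)
Y = 15367/8 (Y = -(-6*(-131) - 1*16153)/8 = -(786 - 16153)/8 = -⅛*(-15367) = 15367/8 ≈ 1920.9)
Y + X(204, -136)/y(-195, j(-10, 3)) = 15367/8 + (-16*204)/(1/3) = 15367/8 - 3264/⅓ = 15367/8 - 3264*3 = 15367/8 - 9792 = -62969/8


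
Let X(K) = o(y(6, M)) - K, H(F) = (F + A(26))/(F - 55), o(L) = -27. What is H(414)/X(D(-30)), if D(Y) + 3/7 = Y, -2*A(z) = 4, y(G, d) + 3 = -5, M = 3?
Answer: 721/2154 ≈ 0.33473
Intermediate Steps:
y(G, d) = -8 (y(G, d) = -3 - 5 = -8)
A(z) = -2 (A(z) = -½*4 = -2)
D(Y) = -3/7 + Y
H(F) = (-2 + F)/(-55 + F) (H(F) = (F - 2)/(F - 55) = (-2 + F)/(-55 + F))
X(K) = -27 - K
H(414)/X(D(-30)) = ((-2 + 414)/(-55 + 414))/(-27 - (-3/7 - 30)) = (412/359)/(-27 - 1*(-213/7)) = ((1/359)*412)/(-27 + 213/7) = 412/(359*(24/7)) = (412/359)*(7/24) = 721/2154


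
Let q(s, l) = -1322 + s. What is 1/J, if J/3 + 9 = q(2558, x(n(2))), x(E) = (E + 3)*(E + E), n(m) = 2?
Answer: 1/3681 ≈ 0.00027167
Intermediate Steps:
x(E) = 2*E*(3 + E) (x(E) = (3 + E)*(2*E) = 2*E*(3 + E))
J = 3681 (J = -27 + 3*(-1322 + 2558) = -27 + 3*1236 = -27 + 3708 = 3681)
1/J = 1/3681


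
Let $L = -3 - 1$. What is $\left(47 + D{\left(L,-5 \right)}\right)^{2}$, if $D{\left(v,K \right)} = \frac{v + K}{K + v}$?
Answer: $2304$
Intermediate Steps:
$L = -4$
$D{\left(v,K \right)} = 1$ ($D{\left(v,K \right)} = \frac{K + v}{K + v} = 1$)
$\left(47 + D{\left(L,-5 \right)}\right)^{2} = \left(47 + 1\right)^{2} = 48^{2} = 2304$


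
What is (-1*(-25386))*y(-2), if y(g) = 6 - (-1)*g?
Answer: 101544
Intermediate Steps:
y(g) = 6 + g
(-1*(-25386))*y(-2) = (-1*(-25386))*(6 - 2) = 25386*4 = 101544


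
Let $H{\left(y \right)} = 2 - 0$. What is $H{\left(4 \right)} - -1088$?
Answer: $1090$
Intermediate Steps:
$H{\left(y \right)} = 2$ ($H{\left(y \right)} = 2 + 0 = 2$)
$H{\left(4 \right)} - -1088 = 2 - -1088 = 2 + 1088 = 1090$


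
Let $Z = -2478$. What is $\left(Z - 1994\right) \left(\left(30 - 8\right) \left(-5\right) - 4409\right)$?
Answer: $20208968$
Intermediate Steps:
$\left(Z - 1994\right) \left(\left(30 - 8\right) \left(-5\right) - 4409\right) = \left(-2478 - 1994\right) \left(\left(30 - 8\right) \left(-5\right) - 4409\right) = - 4472 \left(22 \left(-5\right) - 4409\right) = - 4472 \left(-110 - 4409\right) = \left(-4472\right) \left(-4519\right) = 20208968$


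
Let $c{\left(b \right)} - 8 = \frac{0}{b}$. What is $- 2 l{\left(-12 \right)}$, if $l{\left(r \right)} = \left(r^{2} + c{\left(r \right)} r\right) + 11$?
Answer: $-118$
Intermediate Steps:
$c{\left(b \right)} = 8$ ($c{\left(b \right)} = 8 + \frac{0}{b} = 8 + 0 = 8$)
$l{\left(r \right)} = 11 + r^{2} + 8 r$ ($l{\left(r \right)} = \left(r^{2} + 8 r\right) + 11 = 11 + r^{2} + 8 r$)
$- 2 l{\left(-12 \right)} = - 2 \left(11 + \left(-12\right)^{2} + 8 \left(-12\right)\right) = - 2 \left(11 + 144 - 96\right) = \left(-2\right) 59 = -118$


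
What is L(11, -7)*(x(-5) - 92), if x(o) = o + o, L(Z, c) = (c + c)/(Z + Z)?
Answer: 714/11 ≈ 64.909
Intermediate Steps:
L(Z, c) = c/Z (L(Z, c) = (2*c)/((2*Z)) = (2*c)*(1/(2*Z)) = c/Z)
x(o) = 2*o
L(11, -7)*(x(-5) - 92) = (-7/11)*(2*(-5) - 92) = (-7*1/11)*(-10 - 92) = -7/11*(-102) = 714/11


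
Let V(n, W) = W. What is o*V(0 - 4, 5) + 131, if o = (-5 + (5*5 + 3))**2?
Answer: 2776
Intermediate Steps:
o = 529 (o = (-5 + (25 + 3))**2 = (-5 + 28)**2 = 23**2 = 529)
o*V(0 - 4, 5) + 131 = 529*5 + 131 = 2645 + 131 = 2776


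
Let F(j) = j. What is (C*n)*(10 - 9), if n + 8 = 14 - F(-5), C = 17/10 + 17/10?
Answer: 187/5 ≈ 37.400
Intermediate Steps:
C = 17/5 (C = 17*(⅒) + 17*(⅒) = 17/10 + 17/10 = 17/5 ≈ 3.4000)
n = 11 (n = -8 + (14 - 1*(-5)) = -8 + (14 + 5) = -8 + 19 = 11)
(C*n)*(10 - 9) = ((17/5)*11)*(10 - 9) = (187/5)*1 = 187/5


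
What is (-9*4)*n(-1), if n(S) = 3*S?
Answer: 108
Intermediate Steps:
(-9*4)*n(-1) = (-9*4)*(3*(-1)) = -36*(-3) = 108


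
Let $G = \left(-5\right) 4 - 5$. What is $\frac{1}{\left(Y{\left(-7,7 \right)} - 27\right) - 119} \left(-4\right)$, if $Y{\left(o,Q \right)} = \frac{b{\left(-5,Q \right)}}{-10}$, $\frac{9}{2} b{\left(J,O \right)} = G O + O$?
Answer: $\frac{30}{1067} \approx 0.028116$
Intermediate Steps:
$G = -25$ ($G = -20 - 5 = -25$)
$b{\left(J,O \right)} = - \frac{16 O}{3}$ ($b{\left(J,O \right)} = \frac{2 \left(- 25 O + O\right)}{9} = \frac{2 \left(- 24 O\right)}{9} = - \frac{16 O}{3}$)
$Y{\left(o,Q \right)} = \frac{8 Q}{15}$ ($Y{\left(o,Q \right)} = \frac{\left(- \frac{16}{3}\right) Q}{-10} = - \frac{16 Q}{3} \left(- \frac{1}{10}\right) = \frac{8 Q}{15}$)
$\frac{1}{\left(Y{\left(-7,7 \right)} - 27\right) - 119} \left(-4\right) = \frac{1}{\left(\frac{8}{15} \cdot 7 - 27\right) - 119} \left(-4\right) = \frac{1}{\left(\frac{56}{15} - 27\right) - 119} \left(-4\right) = \frac{1}{- \frac{349}{15} - 119} \left(-4\right) = \frac{1}{- \frac{2134}{15}} \left(-4\right) = \left(- \frac{15}{2134}\right) \left(-4\right) = \frac{30}{1067}$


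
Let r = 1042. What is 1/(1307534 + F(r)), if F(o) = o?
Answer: 1/1308576 ≈ 7.6419e-7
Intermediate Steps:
1/(1307534 + F(r)) = 1/(1307534 + 1042) = 1/1308576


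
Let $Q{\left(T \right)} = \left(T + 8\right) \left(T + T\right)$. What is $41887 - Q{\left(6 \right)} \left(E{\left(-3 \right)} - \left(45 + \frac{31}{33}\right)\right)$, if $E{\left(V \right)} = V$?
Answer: $\frac{551197}{11} \approx 50109.0$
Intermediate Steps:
$Q{\left(T \right)} = 2 T \left(8 + T\right)$ ($Q{\left(T \right)} = \left(8 + T\right) 2 T = 2 T \left(8 + T\right)$)
$41887 - Q{\left(6 \right)} \left(E{\left(-3 \right)} - \left(45 + \frac{31}{33}\right)\right) = 41887 - 2 \cdot 6 \left(8 + 6\right) \left(-3 - \left(45 + \frac{31}{33}\right)\right) = 41887 - 2 \cdot 6 \cdot 14 \left(-3 - \frac{1516}{33}\right) = 41887 - 168 \left(-3 - \frac{1516}{33}\right) = 41887 - 168 \left(- \frac{1615}{33}\right) = 41887 - - \frac{90440}{11} = 41887 + \frac{90440}{11} = \frac{551197}{11}$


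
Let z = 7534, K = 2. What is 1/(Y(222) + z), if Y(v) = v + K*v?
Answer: 1/8200 ≈ 0.00012195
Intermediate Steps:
Y(v) = 3*v (Y(v) = v + 2*v = 3*v)
1/(Y(222) + z) = 1/(3*222 + 7534) = 1/(666 + 7534) = 1/8200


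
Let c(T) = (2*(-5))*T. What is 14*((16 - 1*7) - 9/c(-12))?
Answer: 2499/20 ≈ 124.95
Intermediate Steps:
c(T) = -10*T
14*((16 - 1*7) - 9/c(-12)) = 14*((16 - 1*7) - 9/((-10*(-12)))) = 14*((16 - 7) - 9/120) = 14*(9 - 9*1/120) = 14*(9 - 3/40) = 14*(357/40) = 2499/20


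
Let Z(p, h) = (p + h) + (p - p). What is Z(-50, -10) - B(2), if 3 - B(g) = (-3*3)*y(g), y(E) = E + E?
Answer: -99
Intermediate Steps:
y(E) = 2*E
Z(p, h) = h + p (Z(p, h) = (h + p) + 0 = h + p)
B(g) = 3 + 18*g (B(g) = 3 - (-3*3)*2*g = 3 - (-9)*2*g = 3 - (-18)*g = 3 + 18*g)
Z(-50, -10) - B(2) = (-10 - 50) - (3 + 18*2) = -60 - (3 + 36) = -60 - 1*39 = -60 - 39 = -99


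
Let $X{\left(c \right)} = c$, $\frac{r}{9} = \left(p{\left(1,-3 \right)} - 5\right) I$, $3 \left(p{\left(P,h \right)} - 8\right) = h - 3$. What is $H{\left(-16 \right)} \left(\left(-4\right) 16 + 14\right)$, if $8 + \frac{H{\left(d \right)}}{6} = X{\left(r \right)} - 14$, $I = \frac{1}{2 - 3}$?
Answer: $9300$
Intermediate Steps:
$p{\left(P,h \right)} = 7 + \frac{h}{3}$ ($p{\left(P,h \right)} = 8 + \frac{h - 3}{3} = 8 + \frac{-3 + h}{3} = 8 + \left(-1 + \frac{h}{3}\right) = 7 + \frac{h}{3}$)
$I = -1$ ($I = \frac{1}{-1} = -1$)
$r = -9$ ($r = 9 \left(\left(7 + \frac{1}{3} \left(-3\right)\right) - 5\right) \left(-1\right) = 9 \left(\left(7 - 1\right) - 5\right) \left(-1\right) = 9 \left(6 - 5\right) \left(-1\right) = 9 \cdot 1 \left(-1\right) = 9 \left(-1\right) = -9$)
$H{\left(d \right)} = -186$ ($H{\left(d \right)} = -48 + 6 \left(-9 - 14\right) = -48 + 6 \left(-23\right) = -48 - 138 = -186$)
$H{\left(-16 \right)} \left(\left(-4\right) 16 + 14\right) = - 186 \left(\left(-4\right) 16 + 14\right) = - 186 \left(-64 + 14\right) = \left(-186\right) \left(-50\right) = 9300$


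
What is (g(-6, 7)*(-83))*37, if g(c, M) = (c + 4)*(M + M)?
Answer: 85988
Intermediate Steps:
g(c, M) = 2*M*(4 + c) (g(c, M) = (4 + c)*(2*M) = 2*M*(4 + c))
(g(-6, 7)*(-83))*37 = ((2*7*(4 - 6))*(-83))*37 = ((2*7*(-2))*(-83))*37 = -28*(-83)*37 = 2324*37 = 85988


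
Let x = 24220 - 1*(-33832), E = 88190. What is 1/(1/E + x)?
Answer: 88190/5119605881 ≈ 1.7226e-5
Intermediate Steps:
x = 58052 (x = 24220 + 33832 = 58052)
1/(1/E + x) = 1/(1/88190 + 58052) = 1/(5119605881/88190) = 88190/5119605881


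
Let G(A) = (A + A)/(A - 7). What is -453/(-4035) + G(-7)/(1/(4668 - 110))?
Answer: 6130661/1345 ≈ 4558.1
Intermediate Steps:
G(A) = 2*A/(-7 + A) (G(A) = (2*A)/(-7 + A) = 2*A/(-7 + A))
-453/(-4035) + G(-7)/(1/(4668 - 110)) = -453/(-4035) + (2*(-7)/(-7 - 7))/(1/(4668 - 110)) = -453*(-1/4035) + (2*(-7)/(-14))/(1/4558) = 151/1345 + (2*(-7)*(-1/14))/(1/4558) = 151/1345 + 1*4558 = 151/1345 + 4558 = 6130661/1345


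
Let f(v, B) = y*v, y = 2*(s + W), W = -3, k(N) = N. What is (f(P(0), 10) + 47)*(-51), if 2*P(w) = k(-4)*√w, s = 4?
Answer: -2397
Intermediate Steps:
y = 2 (y = 2*(4 - 3) = 2*1 = 2)
P(w) = -2*√w (P(w) = (-4*√w)/2 = -2*√w)
f(v, B) = 2*v
(f(P(0), 10) + 47)*(-51) = (2*(-2*√0) + 47)*(-51) = (2*(-2*0) + 47)*(-51) = (2*0 + 47)*(-51) = (0 + 47)*(-51) = 47*(-51) = -2397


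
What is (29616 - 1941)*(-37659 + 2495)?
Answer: -973163700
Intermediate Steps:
(29616 - 1941)*(-37659 + 2495) = 27675*(-35164) = -973163700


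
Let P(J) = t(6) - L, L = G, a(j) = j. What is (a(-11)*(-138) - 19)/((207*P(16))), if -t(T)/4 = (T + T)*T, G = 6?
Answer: -1499/60858 ≈ -0.024631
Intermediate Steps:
t(T) = -8*T**2 (t(T) = -4*(T + T)*T = -4*2*T*T = -8*T**2)
L = 6
P(J) = -294 (P(J) = -8*6**2 - 1*6 = -8*36 - 6 = -288 - 6 = -294)
(a(-11)*(-138) - 19)/((207*P(16))) = (-11*(-138) - 19)/((207*(-294))) = (1518 - 19)/(-60858) = 1499*(-1/60858) = -1499/60858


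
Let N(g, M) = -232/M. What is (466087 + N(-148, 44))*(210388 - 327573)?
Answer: -600795659315/11 ≈ -5.4618e+10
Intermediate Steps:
(466087 + N(-148, 44))*(210388 - 327573) = (466087 - 232/44)*(210388 - 327573) = (466087 - 232*1/44)*(-117185) = (466087 - 58/11)*(-117185) = (5126899/11)*(-117185) = -600795659315/11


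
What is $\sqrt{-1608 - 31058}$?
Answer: $i \sqrt{32666} \approx 180.74 i$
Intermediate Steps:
$\sqrt{-1608 - 31058} = \sqrt{-32666} = i \sqrt{32666}$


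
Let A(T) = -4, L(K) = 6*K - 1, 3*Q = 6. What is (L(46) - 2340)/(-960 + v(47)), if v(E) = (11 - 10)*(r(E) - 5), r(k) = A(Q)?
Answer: 2065/969 ≈ 2.1311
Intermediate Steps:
Q = 2 (Q = (⅓)*6 = 2)
L(K) = -1 + 6*K
r(k) = -4
v(E) = -9 (v(E) = (11 - 10)*(-4 - 5) = 1*(-9) = -9)
(L(46) - 2340)/(-960 + v(47)) = ((-1 + 6*46) - 2340)/(-960 - 9) = ((-1 + 276) - 2340)/(-969) = (275 - 2340)*(-1/969) = -2065*(-1/969) = 2065/969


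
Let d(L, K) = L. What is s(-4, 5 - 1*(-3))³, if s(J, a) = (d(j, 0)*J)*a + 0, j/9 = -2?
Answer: 191102976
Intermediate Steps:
j = -18 (j = 9*(-2) = -18)
s(J, a) = -18*J*a (s(J, a) = (-18*J)*a + 0 = -18*J*a + 0 = -18*J*a)
s(-4, 5 - 1*(-3))³ = (-18*(-4)*(5 - 1*(-3)))³ = (-18*(-4)*(5 + 3))³ = (-18*(-4)*8)³ = 576³ = 191102976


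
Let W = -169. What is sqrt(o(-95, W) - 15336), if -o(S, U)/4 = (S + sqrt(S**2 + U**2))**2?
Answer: 2*sqrt(-50445 + 190*sqrt(37586)) ≈ 233.32*I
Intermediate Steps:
o(S, U) = -4*(S + sqrt(S**2 + U**2))**2
sqrt(o(-95, W) - 15336) = sqrt(-4*(-95 + sqrt((-95)**2 + (-169)**2))**2 - 15336) = sqrt(-4*(-95 + sqrt(9025 + 28561))**2 - 15336) = sqrt(-4*(-95 + sqrt(37586))**2 - 15336) = sqrt(-15336 - 4*(-95 + sqrt(37586))**2)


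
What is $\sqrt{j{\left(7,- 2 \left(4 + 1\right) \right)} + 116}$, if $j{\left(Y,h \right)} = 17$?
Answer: $\sqrt{133} \approx 11.533$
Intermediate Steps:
$\sqrt{j{\left(7,- 2 \left(4 + 1\right) \right)} + 116} = \sqrt{17 + 116} = \sqrt{133}$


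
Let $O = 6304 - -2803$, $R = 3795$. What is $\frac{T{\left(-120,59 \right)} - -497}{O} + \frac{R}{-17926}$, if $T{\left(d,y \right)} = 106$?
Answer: $- \frac{23751687}{163252082} \approx -0.14549$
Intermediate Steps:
$O = 9107$ ($O = 6304 + 2803 = 9107$)
$\frac{T{\left(-120,59 \right)} - -497}{O} + \frac{R}{-17926} = \frac{106 - -497}{9107} + \frac{3795}{-17926} = \left(106 + 497\right) \frac{1}{9107} + 3795 \left(- \frac{1}{17926}\right) = 603 \cdot \frac{1}{9107} - \frac{3795}{17926} = \frac{603}{9107} - \frac{3795}{17926} = - \frac{23751687}{163252082}$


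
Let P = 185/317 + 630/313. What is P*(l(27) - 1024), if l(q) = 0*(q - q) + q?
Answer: -256842155/99221 ≈ -2588.6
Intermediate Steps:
l(q) = q (l(q) = 0*0 + q = 0 + q = q)
P = 257615/99221 (P = 185*(1/317) + 630*(1/313) = 185/317 + 630/313 = 257615/99221 ≈ 2.5964)
P*(l(27) - 1024) = 257615*(27 - 1024)/99221 = (257615/99221)*(-997) = -256842155/99221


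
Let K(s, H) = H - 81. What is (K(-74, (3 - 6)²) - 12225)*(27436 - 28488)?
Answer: 12936444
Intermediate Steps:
K(s, H) = -81 + H
(K(-74, (3 - 6)²) - 12225)*(27436 - 28488) = ((-81 + (3 - 6)²) - 12225)*(27436 - 28488) = ((-81 + (-3)²) - 12225)*(-1052) = ((-81 + 9) - 12225)*(-1052) = (-72 - 12225)*(-1052) = -12297*(-1052) = 12936444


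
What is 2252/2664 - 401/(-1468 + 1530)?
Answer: -58040/10323 ≈ -5.6224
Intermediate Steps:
2252/2664 - 401/(-1468 + 1530) = 2252*(1/2664) - 401/62 = 563/666 - 401*1/62 = 563/666 - 401/62 = -58040/10323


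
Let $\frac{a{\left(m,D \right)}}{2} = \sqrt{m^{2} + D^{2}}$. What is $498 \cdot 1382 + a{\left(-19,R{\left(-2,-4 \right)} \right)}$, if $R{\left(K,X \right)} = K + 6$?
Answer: $688236 + 2 \sqrt{377} \approx 6.8828 \cdot 10^{5}$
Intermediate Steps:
$R{\left(K,X \right)} = 6 + K$
$a{\left(m,D \right)} = 2 \sqrt{D^{2} + m^{2}}$ ($a{\left(m,D \right)} = 2 \sqrt{m^{2} + D^{2}} = 2 \sqrt{D^{2} + m^{2}}$)
$498 \cdot 1382 + a{\left(-19,R{\left(-2,-4 \right)} \right)} = 498 \cdot 1382 + 2 \sqrt{\left(6 - 2\right)^{2} + \left(-19\right)^{2}} = 688236 + 2 \sqrt{4^{2} + 361} = 688236 + 2 \sqrt{16 + 361} = 688236 + 2 \sqrt{377}$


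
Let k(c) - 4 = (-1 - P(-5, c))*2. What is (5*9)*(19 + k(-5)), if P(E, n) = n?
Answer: 1395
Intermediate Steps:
k(c) = 2 - 2*c (k(c) = 4 + (-1 - c)*2 = 4 + (-2 - 2*c) = 2 - 2*c)
(5*9)*(19 + k(-5)) = (5*9)*(19 + (2 - 2*(-5))) = 45*(19 + (2 + 10)) = 45*(19 + 12) = 45*31 = 1395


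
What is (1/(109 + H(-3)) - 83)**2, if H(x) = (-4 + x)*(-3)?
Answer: 116402521/16900 ≈ 6887.7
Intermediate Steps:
H(x) = 12 - 3*x
(1/(109 + H(-3)) - 83)**2 = (1/(109 + (12 - 3*(-3))) - 83)**2 = (1/(109 + (12 + 9)) - 83)**2 = (1/(109 + 21) - 83)**2 = (1/130 - 83)**2 = (-10789/130)**2 = 116402521/16900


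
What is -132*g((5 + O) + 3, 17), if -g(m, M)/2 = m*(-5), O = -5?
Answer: -3960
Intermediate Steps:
g(m, M) = 10*m (g(m, M) = -2*m*(-5) = -(-10)*m = 10*m)
-132*g((5 + O) + 3, 17) = -1320*((5 - 5) + 3) = -1320*(0 + 3) = -1320*3 = -132*30 = -3960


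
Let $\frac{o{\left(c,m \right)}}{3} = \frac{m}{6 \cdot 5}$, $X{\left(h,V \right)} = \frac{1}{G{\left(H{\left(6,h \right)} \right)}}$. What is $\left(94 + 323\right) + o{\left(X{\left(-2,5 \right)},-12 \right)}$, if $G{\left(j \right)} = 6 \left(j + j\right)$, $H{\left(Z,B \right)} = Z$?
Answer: $\frac{2079}{5} \approx 415.8$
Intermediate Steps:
$G{\left(j \right)} = 12 j$ ($G{\left(j \right)} = 6 \cdot 2 j = 12 j$)
$X{\left(h,V \right)} = \frac{1}{72}$ ($X{\left(h,V \right)} = \frac{1}{12 \cdot 6} = \frac{1}{72}$)
$o{\left(c,m \right)} = \frac{m}{10}$ ($o{\left(c,m \right)} = 3 \frac{m}{6 \cdot 5} = 3 \frac{m}{30} = \frac{m}{10}$)
$\left(94 + 323\right) + o{\left(X{\left(-2,5 \right)},-12 \right)} = \left(94 + 323\right) + \frac{1}{10} \left(-12\right) = 417 - \frac{6}{5} = \frac{2079}{5}$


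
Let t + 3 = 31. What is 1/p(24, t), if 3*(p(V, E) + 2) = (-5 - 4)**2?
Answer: 1/25 ≈ 0.040000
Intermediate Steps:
t = 28 (t = -3 + 31 = 28)
p(V, E) = 25 (p(V, E) = -2 + (-5 - 4)**2/3 = -2 + (1/3)*(-9)**2 = -2 + (1/3)*81 = -2 + 27 = 25)
1/p(24, t) = 1/25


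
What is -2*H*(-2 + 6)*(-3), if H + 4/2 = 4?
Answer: 48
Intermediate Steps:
H = 2 (H = -2 + 4 = 2)
-2*H*(-2 + 6)*(-3) = -4*(-2 + 6)*(-3) = -4*4*(-3) = -2*8*(-3) = -16*(-3) = 48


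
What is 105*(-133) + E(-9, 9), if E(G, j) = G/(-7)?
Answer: -97746/7 ≈ -13964.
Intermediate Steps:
E(G, j) = -G/7 (E(G, j) = G*(-⅐) = -G/7)
105*(-133) + E(-9, 9) = 105*(-133) - ⅐*(-9) = -13965 + 9/7 = -97746/7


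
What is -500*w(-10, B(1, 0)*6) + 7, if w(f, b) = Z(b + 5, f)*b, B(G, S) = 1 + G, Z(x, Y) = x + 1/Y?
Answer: -101393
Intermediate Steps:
w(f, b) = b*(5 + b + 1/f) (w(f, b) = ((b + 5) + 1/f)*b = ((5 + b) + 1/f)*b = (5 + b + 1/f)*b = b*(5 + b + 1/f))
-500*w(-10, B(1, 0)*6) + 7 = -500*(1 + 1)*6*(1 - 10*(5 + (1 + 1)*6))/(-10) + 7 = -500*2*6*(-1)*(1 - 10*(5 + 2*6))/10 + 7 = -6000*(-1)*(1 - 10*(5 + 12))/10 + 7 = -6000*(-1)*(1 - 10*17)/10 + 7 = -6000*(-1)*(1 - 170)/10 + 7 = -6000*(-1)*(-169)/10 + 7 = -500*1014/5 + 7 = -101400 + 7 = -101393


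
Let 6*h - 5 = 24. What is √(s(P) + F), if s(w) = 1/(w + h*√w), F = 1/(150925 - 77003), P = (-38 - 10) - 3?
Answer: √73922*√((-443226 - 29*I*√51)/(306 - 29*I*√51))/73922 ≈ 0.037368 - 0.12178*I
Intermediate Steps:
P = -51 (P = -48 - 3 = -51)
h = 29/6 (h = ⅚ + (⅙)*24 = ⅚ + 4 = 29/6 ≈ 4.8333)
F = 1/73922 ≈ 1.3528e-5
s(w) = 1/(w + 29*√w/6)
√(s(P) + F) = √(6/(6*(-51) + 29*√(-51)) + 1/73922) = √(6/(-306 + 29*(I*√51)) + 1/73922) = √(6/(-306 + 29*I*√51) + 1/73922) = √(1/73922 + 6/(-306 + 29*I*√51))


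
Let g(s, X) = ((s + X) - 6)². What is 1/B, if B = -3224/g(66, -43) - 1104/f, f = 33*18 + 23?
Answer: -178313/2308264 ≈ -0.077250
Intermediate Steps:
f = 617 (f = 594 + 23 = 617)
g(s, X) = (-6 + X + s)² (g(s, X) = ((X + s) - 6)² = (-6 + X + s)²)
B = -2308264/178313 (B = -3224/(-6 - 43 + 66)² - 1104/617 = -3224/(17²) - 1104*1/617 = -3224/289 - 1104/617 = -2308264/178313 ≈ -12.945)
1/B = 1/(-2308264/178313) = -178313/2308264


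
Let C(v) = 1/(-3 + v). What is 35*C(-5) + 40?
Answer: 285/8 ≈ 35.625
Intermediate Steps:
35*C(-5) + 40 = 35/(-3 - 5) + 40 = 35/(-8) + 40 = 35*(-⅛) + 40 = -35/8 + 40 = 285/8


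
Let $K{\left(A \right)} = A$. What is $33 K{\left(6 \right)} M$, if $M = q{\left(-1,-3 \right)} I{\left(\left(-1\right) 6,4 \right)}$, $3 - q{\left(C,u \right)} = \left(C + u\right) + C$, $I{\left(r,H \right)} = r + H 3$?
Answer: $9504$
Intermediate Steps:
$I{\left(r,H \right)} = r + 3 H$
$q{\left(C,u \right)} = 3 - u - 2 C$ ($q{\left(C,u \right)} = 3 - \left(\left(C + u\right) + C\right) = 3 - \left(u + 2 C\right) = 3 - u - 2 C$)
$M = 48$ ($M = \left(3 - -3 - -2\right) \left(\left(-1\right) 6 + 3 \cdot 4\right) = \left(3 + 3 + 2\right) \left(-6 + 12\right) = 8 \cdot 6 = 48$)
$33 K{\left(6 \right)} M = 33 \cdot 6 \cdot 48 = 198 \cdot 48 = 9504$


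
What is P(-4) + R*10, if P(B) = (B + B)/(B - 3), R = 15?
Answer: 1058/7 ≈ 151.14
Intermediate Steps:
P(B) = 2*B/(-3 + B) (P(B) = (2*B)/(-3 + B) = 2*B/(-3 + B))
P(-4) + R*10 = 2*(-4)/(-3 - 4) + 15*10 = 2*(-4)/(-7) + 150 = 2*(-4)*(-⅐) + 150 = 8/7 + 150 = 1058/7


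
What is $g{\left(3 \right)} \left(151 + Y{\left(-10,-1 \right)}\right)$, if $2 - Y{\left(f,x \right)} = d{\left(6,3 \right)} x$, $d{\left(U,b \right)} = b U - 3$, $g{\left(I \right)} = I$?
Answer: $504$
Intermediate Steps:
$d{\left(U,b \right)} = -3 + U b$ ($d{\left(U,b \right)} = U b - 3 = -3 + U b$)
$Y{\left(f,x \right)} = 2 - 15 x$ ($Y{\left(f,x \right)} = 2 - \left(-3 + 6 \cdot 3\right) x = 2 - \left(-3 + 18\right) x = 2 - 15 x$)
$g{\left(3 \right)} \left(151 + Y{\left(-10,-1 \right)}\right) = 3 \left(151 + \left(2 - -15\right)\right) = 3 \left(151 + \left(2 + 15\right)\right) = 3 \left(151 + 17\right) = 3 \cdot 168 = 504$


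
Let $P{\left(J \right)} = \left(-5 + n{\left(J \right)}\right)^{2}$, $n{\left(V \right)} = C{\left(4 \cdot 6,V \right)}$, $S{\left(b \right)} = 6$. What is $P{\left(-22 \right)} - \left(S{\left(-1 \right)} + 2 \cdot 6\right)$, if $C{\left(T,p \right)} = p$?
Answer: $711$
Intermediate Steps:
$n{\left(V \right)} = V$
$P{\left(J \right)} = \left(-5 + J\right)^{2}$
$P{\left(-22 \right)} - \left(S{\left(-1 \right)} + 2 \cdot 6\right) = \left(-5 - 22\right)^{2} - \left(6 + 2 \cdot 6\right) = \left(-27\right)^{2} - \left(6 + 12\right) = 729 - 18 = 711$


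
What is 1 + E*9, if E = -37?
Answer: -332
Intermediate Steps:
1 + E*9 = 1 - 37*9 = 1 - 333 = -332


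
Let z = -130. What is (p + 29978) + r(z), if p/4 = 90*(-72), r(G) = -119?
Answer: 3939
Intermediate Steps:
p = -25920 (p = 4*(90*(-72)) = 4*(-6480) = -25920)
(p + 29978) + r(z) = (-25920 + 29978) - 119 = 4058 - 119 = 3939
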